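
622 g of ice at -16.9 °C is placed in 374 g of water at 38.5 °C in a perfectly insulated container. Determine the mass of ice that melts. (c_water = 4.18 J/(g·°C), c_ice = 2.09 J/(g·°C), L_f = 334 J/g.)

Water can give up m c ΔT = 374·4.18·38.5 = 60188 J before reaching 0 °C.
Of that, 622·2.09·16.9 = 21970 J goes to bring the ice to 0 °C, leaving 38218 J.
To melt every bit of ice: 622·334 = 207748 J.
Since 38218 < 207748 J, not all the ice melts; equilibrium is at 0 °C.
m_melted·334 = 38218  ⇒  m_melted ≈ 114.4 g.

m_melted ≈ 114 g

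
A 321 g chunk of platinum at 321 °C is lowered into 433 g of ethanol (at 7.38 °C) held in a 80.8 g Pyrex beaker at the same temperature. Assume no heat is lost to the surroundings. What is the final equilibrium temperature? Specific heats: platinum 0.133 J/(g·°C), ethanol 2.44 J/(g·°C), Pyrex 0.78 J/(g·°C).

T_f ≈ 18.9 °C

Net heat exchanged in the isolated system is zero:
321×0.133×(T − 321) + 433×2.44×(T − 7.38) + 80.8×0.78×(T − 7.38) = 0
1162.2 T = 21967
T ≈ 18.90 °C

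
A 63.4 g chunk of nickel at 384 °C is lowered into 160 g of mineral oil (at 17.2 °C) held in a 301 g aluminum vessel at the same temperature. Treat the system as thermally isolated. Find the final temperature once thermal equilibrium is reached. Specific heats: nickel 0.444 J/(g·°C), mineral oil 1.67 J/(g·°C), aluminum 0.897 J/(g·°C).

T_f = Σ m_i c_i T_i / Σ m_i c_i:
T_f = (28.15·384 + 267.2·17.2 + 270·17.2) / (28.15 + 267.2 + 270)
    = 20049 / 565.35 ≈ 35.46 °C

T_f ≈ 35.5 °C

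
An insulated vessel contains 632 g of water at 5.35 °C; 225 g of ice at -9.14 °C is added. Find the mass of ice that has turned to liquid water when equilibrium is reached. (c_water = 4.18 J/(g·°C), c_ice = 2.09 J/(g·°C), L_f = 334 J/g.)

m_melted ≈ 29.4 g

Heat available from the water dropping to 0 °C: 632×4.18×5.35 = 14133 J.
Of that, 225×2.09×9.14 = 4298.1 J goes to bring the ice to 0 °C, leaving 9835.3 J.
To melt every bit of ice: 225×334 = 75150 J.
9835.3 J < 75150 J, so only part of the ice melts and the system sits at 0 °C.
Mass melted = 9835.3/334 ≈ 29.45 g.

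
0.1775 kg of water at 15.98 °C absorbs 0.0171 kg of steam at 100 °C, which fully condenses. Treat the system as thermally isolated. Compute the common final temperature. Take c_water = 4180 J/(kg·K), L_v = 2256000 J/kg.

T_f ≈ 70.8 °C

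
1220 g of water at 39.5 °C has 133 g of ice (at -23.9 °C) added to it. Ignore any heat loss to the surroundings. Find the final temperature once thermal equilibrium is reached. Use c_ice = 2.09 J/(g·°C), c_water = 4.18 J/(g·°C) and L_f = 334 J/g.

T_f ≈ 26.6 °C

Net heat exchanged in the isolated system is zero:
ice -23.9→0 °C: 133·2.09·23.9 = 6643.5; melt ice: 133·334 = 44422; meltwater 0→T: 133·4.18·T = 555.94 T; water: 5099.6(T − 39.5)
5655.5 T = 201434 − 51065 = 150369
T ≈ 26.59 °C — above 0 °C, consistent with complete melting.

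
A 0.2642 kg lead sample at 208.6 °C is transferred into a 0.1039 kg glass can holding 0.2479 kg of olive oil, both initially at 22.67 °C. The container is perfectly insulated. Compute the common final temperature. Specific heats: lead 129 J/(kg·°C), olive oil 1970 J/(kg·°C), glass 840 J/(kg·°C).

T_f ≈ 33.1 °C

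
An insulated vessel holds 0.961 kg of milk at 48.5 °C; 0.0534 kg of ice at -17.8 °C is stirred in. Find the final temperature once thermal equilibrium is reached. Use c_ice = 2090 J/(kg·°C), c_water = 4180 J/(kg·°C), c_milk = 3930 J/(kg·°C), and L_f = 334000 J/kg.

T_f ≈ 40.8 °C

Let T be the final temperature. ΣQ_i = 0:
warm ice to 0 °C: 0.0534×2090×(0 − (-17.8)) = 1986.6; melt ice: 0.0534×334000 = 17836; warm the meltwater: 223.21 T; milk cools: 0.961×3930×(T − 48.5) = 3776.7(T − 48.5)
3999.9 T = 183171 − 19822 = 163349
T ≈ 40.84 °C. Since T > 0 °C, the all-ice-melts assumption holds.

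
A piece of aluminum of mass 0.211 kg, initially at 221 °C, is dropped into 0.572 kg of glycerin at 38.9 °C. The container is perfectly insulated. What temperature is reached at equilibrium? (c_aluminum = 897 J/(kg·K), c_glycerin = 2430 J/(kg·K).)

T_f ≈ 60.7 °C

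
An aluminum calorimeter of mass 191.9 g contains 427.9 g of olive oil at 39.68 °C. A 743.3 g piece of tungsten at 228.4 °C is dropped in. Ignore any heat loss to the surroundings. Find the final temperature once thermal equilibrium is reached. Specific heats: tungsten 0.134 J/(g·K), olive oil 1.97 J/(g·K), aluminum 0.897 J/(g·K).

T_f ≈ 56.5 °C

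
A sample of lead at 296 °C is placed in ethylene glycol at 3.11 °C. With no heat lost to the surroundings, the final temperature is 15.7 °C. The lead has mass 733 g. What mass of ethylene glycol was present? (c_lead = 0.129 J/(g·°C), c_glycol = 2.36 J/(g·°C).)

|Q_lead| = |Q_glycol|:
733·0.129·(296 − 15.7) = m·2.36·(15.7 − 3.11)
29.71 m = 26504  ⇒  m ≈ 892 g

m ≈ 892 g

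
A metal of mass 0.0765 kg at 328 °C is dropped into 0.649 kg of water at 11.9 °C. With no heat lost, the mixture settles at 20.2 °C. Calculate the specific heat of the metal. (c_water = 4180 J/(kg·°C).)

Let T be the final temperature. ΣQ_i = 0:
0.0765×c×(20.2 − 328) + 0.649×4180×(20.2 − 11.9) = 0
-23.55 c = -22516
c = -22516/-23.55 ≈ 956.2 J/(kg·°C)

c ≈ 956 J/(kg·°C)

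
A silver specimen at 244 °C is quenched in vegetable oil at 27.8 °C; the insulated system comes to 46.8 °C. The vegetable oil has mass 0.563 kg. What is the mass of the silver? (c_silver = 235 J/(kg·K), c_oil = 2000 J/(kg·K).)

|Q_silver| = |Q_oil|:
m·235·(244 − 46.8) = 0.563·2000·(46.8 − 27.8)
46342 m = 21394  ⇒  m ≈ 0.4617 kg

m ≈ 0.462 kg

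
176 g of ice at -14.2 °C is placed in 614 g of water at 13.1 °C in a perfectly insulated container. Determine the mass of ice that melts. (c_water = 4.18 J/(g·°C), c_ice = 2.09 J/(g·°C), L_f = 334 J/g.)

m_melted ≈ 85 g

Water can give up m c ΔT = 614×4.18×13.1 = 33621 J before reaching 0 °C.
Warming the ice to 0 °C takes 176×2.09×14.2 = 5223.3 J, leaving 28398 J for melting.
Fully melting the ice requires m_ice L_f = 176×334 = 58784 J.
That's not enough to melt it all — equilibrium is at 0 °C with ice remaining.
m_melt = 28398 / L_f = 85.02 g.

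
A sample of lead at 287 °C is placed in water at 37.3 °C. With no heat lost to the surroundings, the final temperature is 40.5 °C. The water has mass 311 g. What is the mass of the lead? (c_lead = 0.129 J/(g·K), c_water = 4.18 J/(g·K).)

Let T be the final temperature. ΣQ_i = 0:
m·0.129·(40.5 − 287) + 311·4.18·(40.5 − 37.3) = 0
-31.8 m = -4159.9
m = -4159.9/-31.8 ≈ 130.8 g

m ≈ 131 g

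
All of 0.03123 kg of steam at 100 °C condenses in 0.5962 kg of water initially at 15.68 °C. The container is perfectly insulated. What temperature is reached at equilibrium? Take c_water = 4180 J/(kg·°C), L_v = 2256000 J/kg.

Energy balance with sensible and latent terms:
latent heat released on condensation: 0.03123×2256000 = 70455
  condensed water 100 °C→T: 130.54(T − 100)
  water warms: 0.5962×4180×(T − 15.68) = 2492.1(T − 15.68)
2622.7 T = 70455 + 13054 + 39076 = 122585
T ≈ 46.74 °C (< 100 °C, so full condensation is consistent).

T_f ≈ 46.7 °C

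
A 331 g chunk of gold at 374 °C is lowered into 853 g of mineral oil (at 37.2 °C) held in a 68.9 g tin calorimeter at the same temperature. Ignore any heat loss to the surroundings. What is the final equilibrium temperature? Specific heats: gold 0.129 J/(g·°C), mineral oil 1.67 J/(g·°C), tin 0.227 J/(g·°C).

T_f ≈ 46.9 °C

Let T be the final temperature. ΣQ_i = 0:
331×0.129×(T − 374) + 853×1.67×(T − 37.2) + 68.9×0.227×(T − 37.2) = 0
(42.7 + 1424.5 + 15.64) T = 42.7×374 + 1424.5×37.2 + 15.64×37.2
T = 69543 / 1482.8 = 46.9 °C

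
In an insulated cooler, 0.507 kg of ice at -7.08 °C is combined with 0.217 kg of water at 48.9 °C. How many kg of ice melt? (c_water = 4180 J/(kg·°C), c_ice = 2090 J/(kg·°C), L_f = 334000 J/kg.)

m_melted ≈ 0.11 kg

Cooling the water to 0 °C releases 0.217·4180·48.9 = 44355 J.
Of that, 0.507·2090·7.08 = 7502.2 J goes to bring the ice to 0 °C, leaving 36853 J.
Melting all 0.507 kg of ice would need 0.507·334000 = 169338 J.
Since 36853 < 169338 J, not all the ice melts; equilibrium is at 0 °C.
m_melt = 36853 / L_f = 0.1103 kg.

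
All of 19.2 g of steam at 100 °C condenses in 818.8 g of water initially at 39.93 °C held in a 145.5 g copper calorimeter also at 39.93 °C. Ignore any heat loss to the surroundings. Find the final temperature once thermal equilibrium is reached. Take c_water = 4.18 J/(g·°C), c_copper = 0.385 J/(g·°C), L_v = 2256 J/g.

T_f ≈ 53.5 °C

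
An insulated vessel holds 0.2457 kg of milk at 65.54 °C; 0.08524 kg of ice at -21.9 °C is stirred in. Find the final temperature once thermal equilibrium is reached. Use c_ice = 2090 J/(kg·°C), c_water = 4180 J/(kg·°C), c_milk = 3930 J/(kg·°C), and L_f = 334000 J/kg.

T_f ≈ 23.4 °C

Energy balance with sensible and latent terms:
ice -21.9→0 °C: 0.08524·2090·21.9 = 3901.5
  melt ice: 0.08524·334000 = 28470
  meltwater 0→T: 0.08524·4180·T = 356.3 T
  milk cools: 0.2457·3930·(T − 65.54) = 965.6(T − 65.54)
1321.9 T = 63285 − 32372 = 30914
T ≈ 23.39 °C. Since T > 0 °C, the all-ice-melts assumption holds.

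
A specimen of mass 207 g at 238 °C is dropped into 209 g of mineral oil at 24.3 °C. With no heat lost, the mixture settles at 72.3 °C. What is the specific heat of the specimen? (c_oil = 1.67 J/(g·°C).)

c ≈ 0.488 J/(g·°C)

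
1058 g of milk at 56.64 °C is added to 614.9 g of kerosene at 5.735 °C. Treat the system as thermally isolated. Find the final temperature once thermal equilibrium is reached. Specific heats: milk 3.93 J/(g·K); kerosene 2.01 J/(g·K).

|Q_milk| = |Q_kerosene|:
1058×3.93×(56.64 − T) = 614.9×2.01×(T − 5.735)
4157.9(56.64 − T) = 1235.9(T − 5.735)
5393.9 T = 242594  ⇒  T ≈ 44.98 °C

T_f ≈ 45.0 °C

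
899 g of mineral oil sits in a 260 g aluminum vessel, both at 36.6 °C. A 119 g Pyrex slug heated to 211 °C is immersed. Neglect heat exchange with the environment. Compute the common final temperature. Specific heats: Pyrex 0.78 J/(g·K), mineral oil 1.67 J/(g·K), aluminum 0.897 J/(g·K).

Setting the total heat transfer to zero:
119·0.78·(T − 211) + 899·1.67·(T − 36.6) + 260·0.897·(T − 36.6) = 0
92.82(T − 211) + 1501.3(T − 36.6) + 233.22(T − 36.6) = 0
(92.82 + 1501.3 + 233.22) T = 92.82·211 + 1501.3·36.6 + 233.22·36.6
T ≈ 45.46 °C

T_f ≈ 45.5 °C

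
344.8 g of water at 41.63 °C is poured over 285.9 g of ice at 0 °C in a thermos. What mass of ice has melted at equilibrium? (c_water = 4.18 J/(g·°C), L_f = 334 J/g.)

m_melted ≈ 180 g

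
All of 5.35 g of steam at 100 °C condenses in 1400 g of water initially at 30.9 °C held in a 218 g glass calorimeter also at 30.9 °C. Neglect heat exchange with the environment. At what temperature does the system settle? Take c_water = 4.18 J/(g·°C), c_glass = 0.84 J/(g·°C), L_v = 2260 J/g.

T_f ≈ 33.2 °C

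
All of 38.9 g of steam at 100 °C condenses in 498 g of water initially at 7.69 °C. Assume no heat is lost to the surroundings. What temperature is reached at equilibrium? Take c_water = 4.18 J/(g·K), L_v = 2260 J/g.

T_f ≈ 53.6 °C

Heat gained plus heat lost sum to zero:
latent heat released on condensation: 38.9×2260 = 87914; condensed water 100 °C→T: 162.6(T − 100); original water: 2081.6(T − 7.69)
2244.2 T = 87914 + 16260 + 16008 = 120182
T ≈ 53.55 °C — below 100 °C, confirming all the steam condensed.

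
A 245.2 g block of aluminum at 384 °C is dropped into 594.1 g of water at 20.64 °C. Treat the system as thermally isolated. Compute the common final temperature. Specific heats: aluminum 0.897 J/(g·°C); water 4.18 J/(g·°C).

T_f ≈ 50.2 °C

Conservation of energy gives ΣQ = 0:
245.2×0.897×(T − 384) + 594.1×4.18×(T − 20.64) = 0
219.94(T − 384) + 2483.3(T − 20.64) = 0
2703.3 T = 135715
T = 135715 / 2703.3 = 50.2 °C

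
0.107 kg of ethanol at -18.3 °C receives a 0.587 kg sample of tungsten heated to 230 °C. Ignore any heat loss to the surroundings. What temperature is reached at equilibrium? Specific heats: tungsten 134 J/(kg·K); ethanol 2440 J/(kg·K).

T_f ≈ 39.2 °C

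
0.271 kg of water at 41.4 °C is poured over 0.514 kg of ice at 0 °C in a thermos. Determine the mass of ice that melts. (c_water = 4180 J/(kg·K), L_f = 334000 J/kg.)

Heat available from the water dropping to 0 °C: 0.271×4180×41.4 = 46897 J.
To melt every bit of ice: 0.514×334000 = 171676 J.
That's not enough to melt it all — equilibrium is at 0 °C with ice remaining.
m_melt = 46897 / L_f = 0.1404 kg.

m_melted ≈ 0.14 kg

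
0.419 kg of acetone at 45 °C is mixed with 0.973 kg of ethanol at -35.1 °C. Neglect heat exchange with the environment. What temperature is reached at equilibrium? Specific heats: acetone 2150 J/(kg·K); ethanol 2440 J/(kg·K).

T_f ≈ -13.1 °C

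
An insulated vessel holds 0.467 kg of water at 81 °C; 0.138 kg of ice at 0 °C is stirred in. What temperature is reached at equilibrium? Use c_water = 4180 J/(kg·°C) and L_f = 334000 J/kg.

Net heat exchanged in the isolated system is zero:
latent heat to melt: 0.138·334000 = 46092
  meltwater 0→T: 0.138·4180·T = 576.84 T
  water: 1952.1(T − 81)
2528.9 T = 158117 − 46092 = 112025
T ≈ 44.30 °C. Since T > 0 °C, the all-ice-melts assumption holds.

T_f ≈ 44.3 °C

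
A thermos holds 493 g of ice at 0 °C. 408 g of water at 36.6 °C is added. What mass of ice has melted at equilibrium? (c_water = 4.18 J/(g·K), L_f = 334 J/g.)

m_melted ≈ 187 g

Water can give up m c ΔT = 408×4.18×36.6 = 62419 J before reaching 0 °C.
Fully melting the ice requires m_ice L_f = 493×334 = 164662 J.
That's not enough to melt it all — equilibrium is at 0 °C with ice remaining.
Mass melted = 62419/334 ≈ 186.9 g.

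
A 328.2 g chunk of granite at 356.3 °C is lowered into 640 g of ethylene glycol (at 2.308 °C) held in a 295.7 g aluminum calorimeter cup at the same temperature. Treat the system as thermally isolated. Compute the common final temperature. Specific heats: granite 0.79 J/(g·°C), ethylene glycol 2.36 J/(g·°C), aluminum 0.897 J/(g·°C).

T_f ≈ 47.4 °C

Energy conservation, ΣQ = 0:
328.2×0.79×(T − 356.3) + 640×2.36×(T − 2.308) + 295.7×0.897×(T − 2.308) = 0
259.28(T − 356.3) + 1510.4(T − 2.308) + 265.24(T − 2.308) = 0
(259.28 + 1510.4 + 265.24) T = 259.28×356.3 + 1510.4×2.308 + 265.24×2.308
T = 96479/2034.9 ≈ 47.41 °C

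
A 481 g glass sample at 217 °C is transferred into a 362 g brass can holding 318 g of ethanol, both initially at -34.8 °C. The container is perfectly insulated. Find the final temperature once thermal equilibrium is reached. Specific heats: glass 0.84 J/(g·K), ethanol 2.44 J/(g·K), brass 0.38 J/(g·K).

T_f ≈ 42.4 °C

T_f is the heat-capacity-weighted average of the initial temperatures:
T_f = (404.04*217 + 775.92*(-34.8) + 137.56*(-34.8)) / (404.04 + 775.92 + 137.56)
    = 55888 / 1317.5 ≈ 42.42 °C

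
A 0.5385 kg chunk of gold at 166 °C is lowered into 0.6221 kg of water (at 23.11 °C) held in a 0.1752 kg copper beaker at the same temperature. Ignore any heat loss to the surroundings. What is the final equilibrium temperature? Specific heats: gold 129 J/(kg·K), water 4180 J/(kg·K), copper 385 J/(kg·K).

Let T be the final temperature. ΣQ_i = 0:
0.5385×129×(T − 166) + 0.6221×4180×(T − 23.11) + 0.1752×385×(T − 23.11) = 0
69.47(T − 166) + 2600.4(T − 23.11) + 67.45(T − 23.11) = 0
(69.47 + 2600.4 + 67.45) T = 69.47×166 + 2600.4×23.11 + 67.45×23.11
T ≈ 26.74 °C

T_f ≈ 26.7 °C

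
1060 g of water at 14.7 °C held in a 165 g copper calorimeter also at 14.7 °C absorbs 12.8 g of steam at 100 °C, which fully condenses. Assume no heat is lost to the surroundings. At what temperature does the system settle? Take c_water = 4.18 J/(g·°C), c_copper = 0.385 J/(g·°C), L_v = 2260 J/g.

T_f ≈ 22.1 °C

Conservation of energy gives ΣQ = 0:
condense steam: −12.8·2260 = −28928
  condensate cools 100→T: 12.8·4.18·(T − 100) = 53.5(T − 100)
  original water: 4430.8(T − 14.7)
  cup: 63.52(T − 14.7)
4547.8 T = 28928 + 5350.4 + 66067 = 100345
T ≈ 22.06 °C (< 100 °C, so full condensation is consistent).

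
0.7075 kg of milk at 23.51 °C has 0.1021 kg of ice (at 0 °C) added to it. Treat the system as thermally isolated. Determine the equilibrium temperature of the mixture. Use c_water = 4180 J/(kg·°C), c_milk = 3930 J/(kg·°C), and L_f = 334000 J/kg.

Energy conservation, ΣQ = 0:
fusion: m_ice L_f = 0.1021×334000 = 34101
  meltwater 0→T: 0.1021×4180×T = 426.78 T
  milk cools: 0.7075×3930×(T − 23.51) = 2780.5(T − 23.51)
3207.3 T = 65369 − 34101 = 31268
T ≈ 9.75 °C. Since T > 0 °C, the all-ice-melts assumption holds.

T_f ≈ 9.7 °C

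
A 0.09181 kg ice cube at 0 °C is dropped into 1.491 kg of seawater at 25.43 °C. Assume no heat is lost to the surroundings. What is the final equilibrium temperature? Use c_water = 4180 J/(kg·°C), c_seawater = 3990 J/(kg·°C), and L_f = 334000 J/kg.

T_f ≈ 19.0 °C

Sum of m c ΔT and latent-heat terms is zero:
fusion: m_ice L_f = 0.09181×334000 = 30665; meltwater 0→T: 0.09181×4180×T = 383.77 T; seawater: 5949.1(T − 25.43)
6332.9 T = 151285 − 30665 = 120621
T ≈ 19.05 °C. Since T > 0 °C, the all-ice-melts assumption holds.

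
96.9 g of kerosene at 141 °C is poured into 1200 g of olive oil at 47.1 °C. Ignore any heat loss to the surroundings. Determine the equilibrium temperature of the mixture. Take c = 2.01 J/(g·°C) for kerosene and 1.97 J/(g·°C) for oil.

T_f ≈ 54.2 °C

Set heat shed by the hot body equal to heat absorbed by the cold body:
96.9*2.01*(141 − T) = 1200*1.97*(T − 47.1)
194.77(141 − T) = 2364(T − 47.1)
2558.8 T = 138807  ⇒  T ≈ 54.25 °C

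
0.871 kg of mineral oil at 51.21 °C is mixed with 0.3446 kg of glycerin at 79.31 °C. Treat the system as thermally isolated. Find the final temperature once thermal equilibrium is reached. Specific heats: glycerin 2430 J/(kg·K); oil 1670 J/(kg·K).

Heat lost by the glycerin equals heat gained by the oil:
0.3446×2430×(79.31 − T) = 0.871×1670×(T − 51.21)
837.38(79.31 − T) = 1454.6(T − 51.21)
2291.9 T = 140901  ⇒  T ≈ 61.48 °C

T_f ≈ 61.5 °C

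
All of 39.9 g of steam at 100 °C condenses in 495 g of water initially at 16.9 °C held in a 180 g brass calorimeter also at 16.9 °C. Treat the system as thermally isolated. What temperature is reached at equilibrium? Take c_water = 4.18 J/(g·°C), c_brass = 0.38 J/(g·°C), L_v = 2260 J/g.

Let T be the final temperature. ΣQ_i = 0:
steam→water at 100 °C releases m L_v = 39.9·2260 = 90174
  condensed water 100 °C→T: 166.78(T − 100)
  water warms: 495·4.18·(T − 16.9) = 2069.1(T − 16.9)
  brass cup: 180·0.38·(T − 16.9) = 68.4(T − 16.9)
2304.3 T = 90174 + 16678 + 36124 = 142976
T ≈ 62.05 °C (< 100 °C, so full condensation is consistent).

T_f ≈ 62.0 °C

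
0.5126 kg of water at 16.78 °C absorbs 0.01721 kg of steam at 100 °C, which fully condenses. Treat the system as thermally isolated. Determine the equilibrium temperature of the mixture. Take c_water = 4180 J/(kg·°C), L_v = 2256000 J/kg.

T_f ≈ 37.0 °C

Sum of m c ΔT and latent-heat terms is zero:
condense steam: −0.01721·2256000 = −38826
  condensate cools 100→T: 0.01721·4180·(T − 100) = 71.94(T − 100)
  original water: 2142.7(T − 16.78)
2214.6 T = 38826 + 7193.8 + 35954 = 81974
T ≈ 37.01 °C — below 100 °C, confirming all the steam condensed.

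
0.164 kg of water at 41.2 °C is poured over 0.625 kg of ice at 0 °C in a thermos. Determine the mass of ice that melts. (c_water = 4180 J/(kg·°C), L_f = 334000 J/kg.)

m_melted ≈ 0.0846 kg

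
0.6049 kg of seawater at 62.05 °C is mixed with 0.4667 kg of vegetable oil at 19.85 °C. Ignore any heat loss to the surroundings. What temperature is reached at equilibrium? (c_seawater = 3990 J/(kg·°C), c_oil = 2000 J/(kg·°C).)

Net heat exchanged in the isolated system is zero:
0.6049*3990*(T − 62.05) + 0.4667*2000*(T − 19.85) = 0
(2413.6 + 933.4) T = 2413.6*62.05 + 933.4*19.85
T = 168289/3347 ≈ 50.28 °C

T_f ≈ 50.3 °C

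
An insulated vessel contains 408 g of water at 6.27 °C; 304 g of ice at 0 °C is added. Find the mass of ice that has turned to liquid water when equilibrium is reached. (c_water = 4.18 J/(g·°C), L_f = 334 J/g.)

Heat available from the water dropping to 0 °C: 408×4.18×6.27 = 10693 J.
Fully melting the ice requires m_ice L_f = 304×334 = 101536 J.
That's not enough to melt it all — equilibrium is at 0 °C with ice remaining.
m_melted×334 = 10693  ⇒  m_melted ≈ 32.02 g.

m_melted ≈ 32 g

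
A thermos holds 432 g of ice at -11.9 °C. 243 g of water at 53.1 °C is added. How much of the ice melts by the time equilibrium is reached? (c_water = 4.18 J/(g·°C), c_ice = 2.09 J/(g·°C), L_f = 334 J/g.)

Cooling the water to 0 °C releases 243·4.18·53.1 = 53936 J.
Of that, 432·2.09·11.9 = 10744 J goes to bring the ice to 0 °C, leaving 43192 J.
Fully melting the ice requires m_ice L_f = 432·334 = 144288 J.
That's not enough to melt it all — equilibrium is at 0 °C with ice remaining.
m_melted·334 = 43192  ⇒  m_melted ≈ 129.3 g.

m_melted ≈ 129 g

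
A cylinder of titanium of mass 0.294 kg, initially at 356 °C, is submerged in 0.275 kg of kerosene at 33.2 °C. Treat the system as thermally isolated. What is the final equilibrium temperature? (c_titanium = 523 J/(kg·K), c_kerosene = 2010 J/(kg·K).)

Heat gained plus heat lost sum to zero:
0.294*523*(T − 356) + 0.275*2010*(T − 33.2) = 0
153.76(T − 356) + 552.75(T − 33.2) = 0
706.51 T = 73091
T = 73091/706.51 ≈ 103.45 °C

T_f ≈ 103.5 °C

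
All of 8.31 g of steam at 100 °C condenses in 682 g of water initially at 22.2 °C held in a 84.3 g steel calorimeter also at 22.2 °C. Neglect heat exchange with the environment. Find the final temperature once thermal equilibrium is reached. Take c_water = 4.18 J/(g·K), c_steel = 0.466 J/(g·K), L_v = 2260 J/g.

T_f ≈ 29.5 °C

Energy conservation, ΣQ = 0:
latent heat released on condensation: 8.31×2260 = 18781
  condensed water 100 °C→T: 34.74(T − 100)
  water warms: 682×4.18×(T − 22.2) = 2850.8(T − 22.2)
  cup: 39.28(T − 22.2)
2924.8 T = 18781 + 3473.6 + 64159 = 86413
T ≈ 29.55 °C (< 100 °C, so full condensation is consistent).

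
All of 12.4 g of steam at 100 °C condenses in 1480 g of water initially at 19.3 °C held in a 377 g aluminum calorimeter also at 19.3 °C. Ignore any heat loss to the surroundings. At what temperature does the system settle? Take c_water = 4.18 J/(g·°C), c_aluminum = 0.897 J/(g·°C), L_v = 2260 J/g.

Conservation of energy gives ΣQ = 0:
condense steam: −12.4×2260 = −28024; condensed water 100 °C→T: 51.83(T − 100); water warms: 1480×4.18×(T − 19.3) = 6186.4(T − 19.3); aluminum cup: 377×0.897×(T − 19.3) = 338.17(T − 19.3)
6576.4 T = 28024 + 5183.2 + 125924 = 159131
T ≈ 24.20 °C — below 100 °C, confirming all the steam condensed.

T_f ≈ 24.2 °C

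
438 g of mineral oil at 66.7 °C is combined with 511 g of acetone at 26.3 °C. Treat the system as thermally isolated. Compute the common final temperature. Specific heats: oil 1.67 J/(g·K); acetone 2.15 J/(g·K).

T_f ≈ 42.4 °C

T_f = Σ m_i c_i T_i / Σ m_i c_i:
T_f = (731.46·66.7 + 1098.6·26.3) / (731.46 + 1098.6)
    = 77683 / 1830.1 ≈ 42.45 °C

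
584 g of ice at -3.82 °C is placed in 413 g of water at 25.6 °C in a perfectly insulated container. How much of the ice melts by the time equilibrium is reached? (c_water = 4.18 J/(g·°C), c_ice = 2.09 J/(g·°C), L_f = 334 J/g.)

m_melted ≈ 118 g

Heat available from the water dropping to 0 °C: 413·4.18·25.6 = 44194 J.
Warming the ice to 0 °C takes 584·2.09·3.82 = 4662.5 J, leaving 39532 J for melting.
Fully melting the ice requires m_ice L_f = 584·334 = 195056 J.
Since 39532 < 195056 J, not all the ice melts; equilibrium is at 0 °C.
m_melted·334 = 39532  ⇒  m_melted ≈ 118.4 g.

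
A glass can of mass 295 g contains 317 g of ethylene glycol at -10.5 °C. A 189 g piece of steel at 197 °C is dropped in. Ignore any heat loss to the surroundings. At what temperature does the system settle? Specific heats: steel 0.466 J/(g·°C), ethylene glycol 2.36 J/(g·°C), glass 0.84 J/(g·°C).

T_f ≈ 6.4 °C

Energy conservation, ΣQ = 0:
189×0.466×(T − 197) + 317×2.36×(T − (-10.5)) + 295×0.84×(T − (-10.5)) = 0
88.07(T − 197) + 748.12(T − (-10.5)) + 247.8(T − (-10.5)) = 0
(88.07 + 748.12 + 247.8) T = 88.07×197 + 748.12×(-10.5) + 247.8×(-10.5)
T = 6893.4 / 1084 = 6.36 °C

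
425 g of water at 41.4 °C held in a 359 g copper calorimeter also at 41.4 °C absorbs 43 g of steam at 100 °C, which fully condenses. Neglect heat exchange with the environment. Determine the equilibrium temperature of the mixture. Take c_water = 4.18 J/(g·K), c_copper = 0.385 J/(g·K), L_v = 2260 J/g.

Setting the total heat transfer to zero:
condense steam: −43·2260 = −97180
  condensate cools 100→T: 43·4.18·(T − 100) = 179.74(T − 100)
  water warms: 425·4.18·(T − 41.4) = 1776.5(T − 41.4)
  cup: 138.22(T − 41.4)
2094.5 T = 97180 + 17974 + 79269 = 194423
T ≈ 92.83 °C, under the boiling point, so the assumption holds.

T_f ≈ 92.8 °C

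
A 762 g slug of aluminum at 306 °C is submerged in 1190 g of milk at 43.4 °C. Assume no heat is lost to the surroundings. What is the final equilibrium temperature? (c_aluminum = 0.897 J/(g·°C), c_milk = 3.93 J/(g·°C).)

Setting the total heat transfer to zero:
762·0.897·(T − 306) + 1190·3.93·(T − 43.4) = 0
683.51(T − 306) + 4676.7(T − 43.4) = 0
5360.2 T = 412124
T ≈ 76.89 °C

T_f ≈ 76.9 °C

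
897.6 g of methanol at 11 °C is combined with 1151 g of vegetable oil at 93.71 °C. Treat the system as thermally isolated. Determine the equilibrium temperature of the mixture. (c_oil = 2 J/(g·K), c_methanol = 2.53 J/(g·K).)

T_f ≈ 52.6 °C

|Q_oil| = |Q_methanol|:
1151·2·(93.71 − T) = 897.6·2.53·(T − 11)
2302(93.71 − T) = 2270.9(T − 11)
4572.9 T = 240701  ⇒  T ≈ 52.64 °C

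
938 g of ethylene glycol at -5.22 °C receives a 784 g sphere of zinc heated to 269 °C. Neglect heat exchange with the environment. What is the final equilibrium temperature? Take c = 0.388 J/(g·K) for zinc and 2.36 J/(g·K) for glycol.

Heat lost by the zinc equals heat gained by the glycol:
784×0.388×(269 − T) = 938×2.36×(T − (-5.22))
304.19(269 − T) = 2213.7(T − (-5.22))
2517.9 T = 70272  ⇒  T ≈ 27.91 °C

T_f ≈ 27.9 °C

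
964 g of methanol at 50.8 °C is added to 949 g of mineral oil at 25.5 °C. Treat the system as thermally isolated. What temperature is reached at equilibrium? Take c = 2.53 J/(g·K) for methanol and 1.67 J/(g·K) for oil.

T_f ≈ 40.8 °C

Conservation of energy gives ΣQ = 0:
964·2.53·(T − 50.8) + 949·1.67·(T − 25.5) = 0
(2438.9 + 1584.8) T = 2438.9·50.8 + 1584.8·25.5
T ≈ 40.84 °C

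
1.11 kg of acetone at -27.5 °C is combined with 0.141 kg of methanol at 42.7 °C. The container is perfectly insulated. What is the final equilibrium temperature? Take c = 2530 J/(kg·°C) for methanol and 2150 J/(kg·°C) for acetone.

T_f ≈ -18.4 °C

Conservation of energy gives ΣQ = 0:
0.141·2530·(T − 42.7) + 1.11·2150·(T − (-27.5)) = 0
356.73(T − 42.7) + 2386.5(T − (-27.5)) = 0
2743.2 T = -50396
T = -50396/2743.2 ≈ -18.37 °C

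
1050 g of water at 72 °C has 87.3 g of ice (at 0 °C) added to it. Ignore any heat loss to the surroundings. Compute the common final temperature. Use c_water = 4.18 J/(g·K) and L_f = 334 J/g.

Net heat exchanged in the isolated system is zero:
melt ice: 87.3·334 = 29158
  warm the meltwater: 364.91 T
  water cools: 1050·4.18·(T − 72) = 4389(T − 72)
4753.9 T = 316008 − 29158 = 286850
T ≈ 60.34 °C. Since T > 0 °C, the all-ice-melts assumption holds.

T_f ≈ 60.3 °C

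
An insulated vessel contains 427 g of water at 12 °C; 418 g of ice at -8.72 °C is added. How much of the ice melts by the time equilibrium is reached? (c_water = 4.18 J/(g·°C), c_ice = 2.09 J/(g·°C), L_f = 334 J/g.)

m_melted ≈ 41.3 g

Cooling the water to 0 °C releases 427·4.18·12 = 21418 J.
Warming the ice to 0 °C takes 418·2.09·8.72 = 7618 J, leaving 13800 J for melting.
Fully melting the ice requires m_ice L_f = 418·334 = 139612 J.
That's not enough to melt it all — equilibrium is at 0 °C with ice remaining.
m_melted·334 = 13800  ⇒  m_melted ≈ 41.32 g.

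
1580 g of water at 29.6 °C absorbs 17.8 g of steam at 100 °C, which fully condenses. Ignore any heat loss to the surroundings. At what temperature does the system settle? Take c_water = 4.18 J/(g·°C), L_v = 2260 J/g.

T_f ≈ 36.4 °C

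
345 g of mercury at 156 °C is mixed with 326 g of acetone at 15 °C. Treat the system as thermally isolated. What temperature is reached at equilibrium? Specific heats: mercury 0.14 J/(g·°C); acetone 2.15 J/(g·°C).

T_f = Σ m_i c_i T_i / Σ m_i c_i:
T_f = (48.3*156 + 700.9*15) / (48.3 + 700.9)
    = 18048 / 749.2 ≈ 24.09 °C

T_f ≈ 24.1 °C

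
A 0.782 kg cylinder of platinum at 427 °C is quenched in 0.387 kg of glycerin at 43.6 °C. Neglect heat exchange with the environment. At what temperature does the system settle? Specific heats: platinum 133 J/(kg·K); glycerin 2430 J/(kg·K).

T_f = Σ m_i c_i T_i / Σ m_i c_i:
T_f = (104.01*427 + 940.41*43.6) / (104.01 + 940.41)
    = 85412 / 1044.4 ≈ 81.78 °C

T_f ≈ 81.8 °C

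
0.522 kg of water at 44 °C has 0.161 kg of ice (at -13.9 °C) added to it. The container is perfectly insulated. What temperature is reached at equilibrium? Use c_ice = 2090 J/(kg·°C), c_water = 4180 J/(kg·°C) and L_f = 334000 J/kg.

T_f ≈ 13.2 °C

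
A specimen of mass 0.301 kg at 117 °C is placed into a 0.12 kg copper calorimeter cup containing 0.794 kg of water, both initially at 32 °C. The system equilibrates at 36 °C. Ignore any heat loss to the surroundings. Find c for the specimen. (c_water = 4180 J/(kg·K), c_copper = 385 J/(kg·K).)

c ≈ 552 J/(kg·K)

Taking heat into each body as positive, Σ m c ΔT = 0:
0.301×c×(36 − 117) + 0.794×4180×(36 − 32) + 0.12×385×(36 − 32) = 0
-24.38 c = -13460
c = -13460/-24.38 ≈ 552.1 J/(kg·K)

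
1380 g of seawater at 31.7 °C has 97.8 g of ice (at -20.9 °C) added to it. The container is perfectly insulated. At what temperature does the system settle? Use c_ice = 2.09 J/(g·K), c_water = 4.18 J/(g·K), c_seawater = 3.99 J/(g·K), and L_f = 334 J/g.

T_f ≈ 23.3 °C

Sum of m c ΔT and latent-heat terms is zero:
warm ice to 0 °C: 97.8×2.09×(0 − (-20.9)) = 4272; melt ice: 97.8×334 = 32665; warm the meltwater: 408.8 T; seawater: 5506.2(T − 31.7)
5915 T = 174547 − 36937 = 137609
T ≈ 23.26 °C (positive, so assuming full melt was valid).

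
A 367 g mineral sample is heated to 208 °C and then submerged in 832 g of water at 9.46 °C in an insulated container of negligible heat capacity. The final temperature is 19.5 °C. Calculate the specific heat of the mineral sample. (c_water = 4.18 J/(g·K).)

c ≈ 0.505 J/(g·K)

Conservation of energy gives ΣQ = 0:
367×c×(19.5 − 208) + 832×4.18×(19.5 − 9.46) = 0
-69180 c = -34917
c = -34917/-69180 ≈ 0.5047 J/(g·K)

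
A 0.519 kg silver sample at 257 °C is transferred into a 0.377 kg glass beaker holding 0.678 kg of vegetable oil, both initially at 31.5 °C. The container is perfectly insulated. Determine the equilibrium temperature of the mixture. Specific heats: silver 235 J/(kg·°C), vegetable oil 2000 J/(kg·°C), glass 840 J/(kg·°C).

Heat gained plus heat lost sum to zero:
0.519·235·(T − 257) + 0.678·2000·(T − 31.5) + 0.377·840·(T − 31.5) = 0
1794.6 T = 84034
T = 84034/1794.6 ≈ 46.83 °C

T_f ≈ 46.8 °C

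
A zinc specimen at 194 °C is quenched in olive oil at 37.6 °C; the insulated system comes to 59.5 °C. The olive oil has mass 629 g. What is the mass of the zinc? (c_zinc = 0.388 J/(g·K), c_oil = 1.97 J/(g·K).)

Heat lost by the zinc = heat gained by the oil:
m·0.388·(194 − 59.5) = 629·1.97·(59.5 − 37.6)
52.19 m = 27137  ⇒  m ≈ 520 g

m ≈ 520 g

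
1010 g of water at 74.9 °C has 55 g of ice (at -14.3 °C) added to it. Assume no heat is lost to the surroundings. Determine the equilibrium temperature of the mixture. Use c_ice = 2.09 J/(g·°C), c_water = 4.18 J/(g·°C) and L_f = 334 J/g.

T_f ≈ 66.5 °C

Net heat exchanged in the isolated system is zero:
ice -14.3→0 °C: 55×2.09×14.3 = 1643.8; fusion: m_ice L_f = 55×334 = 18370; warm the meltwater: 229.9 T; water: 4221.8(T − 74.9)
4451.7 T = 316213 − 20014 = 296199
T ≈ 66.54 °C. Since T > 0 °C, the all-ice-melts assumption holds.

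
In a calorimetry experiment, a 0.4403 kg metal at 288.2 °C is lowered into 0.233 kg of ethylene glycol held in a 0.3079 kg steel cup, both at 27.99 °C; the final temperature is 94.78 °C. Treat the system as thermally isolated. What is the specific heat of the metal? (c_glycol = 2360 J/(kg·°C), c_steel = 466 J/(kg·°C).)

Taking heat into each body as positive, Σ m c ΔT = 0:
0.4403·c·(94.78 − 288.2) + 0.233·2360·(94.78 − 27.99) + 0.3079·466·(94.78 − 27.99) = 0
-85.16 c = -46310
c = -46310/-85.16 ≈ 543.8 J/(kg·°C)

c ≈ 544 J/(kg·°C)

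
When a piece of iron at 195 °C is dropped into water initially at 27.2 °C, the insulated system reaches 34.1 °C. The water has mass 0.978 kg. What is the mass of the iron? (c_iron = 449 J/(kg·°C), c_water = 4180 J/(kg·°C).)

|Q_iron| = |Q_water|:
m·449·(195 − 34.1) = 0.978·4180·(34.1 − 27.2)
72244 m = 28207  ⇒  m ≈ 0.3904 kg

m ≈ 0.39 kg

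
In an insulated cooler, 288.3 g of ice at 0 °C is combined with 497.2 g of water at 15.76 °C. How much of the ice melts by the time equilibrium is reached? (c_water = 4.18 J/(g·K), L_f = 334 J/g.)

Water can give up m c ΔT = 497.2·4.18·15.76 = 32754 J before reaching 0 °C.
Fully melting the ice requires m_ice L_f = 288.3·334 = 96292 J.
32754 J < 96292 J, so only part of the ice melts and the system sits at 0 °C.
m_melt = 32754 / L_f = 98.07 g.

m_melted ≈ 98.1 g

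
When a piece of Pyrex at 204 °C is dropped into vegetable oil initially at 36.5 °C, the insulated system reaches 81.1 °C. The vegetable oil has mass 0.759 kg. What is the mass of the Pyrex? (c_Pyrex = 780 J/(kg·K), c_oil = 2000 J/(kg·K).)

m ≈ 0.706 kg

Let T be the final temperature. ΣQ_i = 0:
m×780×(81.1 − 204) + 0.759×2000×(81.1 − 36.5) = 0
-95862 m = -67703
m = -67703/-95862 ≈ 0.7063 kg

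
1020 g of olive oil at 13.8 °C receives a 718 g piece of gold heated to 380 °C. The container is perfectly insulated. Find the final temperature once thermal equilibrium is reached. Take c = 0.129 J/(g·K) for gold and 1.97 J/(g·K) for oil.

T_f ≈ 29.9 °C

With ΣQ=0 the equilibrium temperature is the m·c-weighted mean:
T_f = (92.62·380 + 2009.4·13.8) / (92.62 + 2009.4)
    = 62926 / 2102 ≈ 29.94 °C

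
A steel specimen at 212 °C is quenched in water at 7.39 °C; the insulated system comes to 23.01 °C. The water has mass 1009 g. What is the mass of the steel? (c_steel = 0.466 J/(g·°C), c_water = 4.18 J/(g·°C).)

m ≈ 748 g

Net heat exchanged in the isolated system is zero:
m·0.466·(23.01 − 212) + 1009·4.18·(23.01 − 7.39) = 0
-88.07 m = -65879
m = -65879/-88.07 ≈ 748 g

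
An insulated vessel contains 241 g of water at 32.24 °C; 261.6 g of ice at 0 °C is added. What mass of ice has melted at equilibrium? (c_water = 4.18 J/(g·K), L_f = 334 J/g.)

Heat available from the water dropping to 0 °C: 241·4.18·32.24 = 32478 J.
Fully melting the ice requires m_ice L_f = 261.6·334 = 87374 J.
That's not enough to melt it all — equilibrium is at 0 °C with ice remaining.
m_melt = 32478 / L_f = 97.24 g.

m_melted ≈ 97.2 g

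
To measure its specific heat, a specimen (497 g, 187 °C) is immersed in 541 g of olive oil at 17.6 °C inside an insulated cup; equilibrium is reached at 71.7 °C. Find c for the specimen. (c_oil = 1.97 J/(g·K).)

m_s c (T_s − T_f) = m_oil c_oil (T_f − T_0):
497×c×(187 − 71.7) = 541×1.97×(71.7 − 17.6)
57304 c = 57658  ⇒  c ≈ 1.006 J/(g·K)

c ≈ 1.01 J/(g·K)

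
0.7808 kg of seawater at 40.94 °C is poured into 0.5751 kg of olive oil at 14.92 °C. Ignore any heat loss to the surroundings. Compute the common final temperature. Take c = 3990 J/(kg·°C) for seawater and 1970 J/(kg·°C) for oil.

T_f ≈ 34.0 °C

Energy conservation, ΣQ = 0:
0.7808×3990×(T − 40.94) + 0.5751×1970×(T − 14.92) = 0
3115.4(T − 40.94) + 1132.9(T − 14.92) = 0
(3115.4 + 1132.9) T = 3115.4×40.94 + 1132.9×14.92
T = 144448 / 4248.3 = 34 °C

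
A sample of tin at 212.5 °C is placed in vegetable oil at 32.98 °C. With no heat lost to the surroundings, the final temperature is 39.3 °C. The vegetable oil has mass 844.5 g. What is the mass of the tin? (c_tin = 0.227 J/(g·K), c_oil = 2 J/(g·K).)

Setting the total heat transfer to zero:
m×0.227×(39.3 − 212.5) + 844.5×2×(39.3 − 32.98) = 0
-39.32 m = -10674
m = -10674/-39.32 ≈ 271.5 g

m ≈ 272 g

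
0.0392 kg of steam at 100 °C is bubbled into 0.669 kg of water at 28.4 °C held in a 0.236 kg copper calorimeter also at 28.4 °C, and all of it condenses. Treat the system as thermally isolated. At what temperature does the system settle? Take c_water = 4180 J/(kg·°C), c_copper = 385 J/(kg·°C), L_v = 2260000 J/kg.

Sum of m c ΔT and latent-heat terms is zero:
latent heat released on condensation: 0.0392×2260000 = 88592; condensate cools 100→T: 0.0392×4180×(T − 100) = 163.86(T − 100); water warms: 0.669×4180×(T − 28.4) = 2796.4(T − 28.4); copper cup: 0.236×385×(T − 28.4) = 90.86(T − 28.4)
3051.1 T = 88592 + 16386 + 81999 = 186976
T ≈ 61.28 °C (< 100 °C, so full condensation is consistent).

T_f ≈ 61.3 °C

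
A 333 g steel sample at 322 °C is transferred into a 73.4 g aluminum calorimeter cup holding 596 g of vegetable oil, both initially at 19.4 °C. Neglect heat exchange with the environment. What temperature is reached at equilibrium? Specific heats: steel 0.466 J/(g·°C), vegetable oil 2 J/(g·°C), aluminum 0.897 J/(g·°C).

Taking heat into each body as positive, Σ m c ΔT = 0:
333·0.466·(T − 322) + 596·2·(T − 19.4) + 73.4·0.897·(T − 19.4) = 0
1413 T = 74369
T ≈ 52.63 °C

T_f ≈ 52.6 °C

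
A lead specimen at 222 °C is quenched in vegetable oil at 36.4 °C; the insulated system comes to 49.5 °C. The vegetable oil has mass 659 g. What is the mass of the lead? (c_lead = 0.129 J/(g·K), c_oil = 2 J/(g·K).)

m ≈ 776 g

|Q_lead| = |Q_oil|:
m×0.129×(222 − 49.5) = 659×2×(49.5 − 36.4)
22.25 m = 17266  ⇒  m ≈ 775.9 g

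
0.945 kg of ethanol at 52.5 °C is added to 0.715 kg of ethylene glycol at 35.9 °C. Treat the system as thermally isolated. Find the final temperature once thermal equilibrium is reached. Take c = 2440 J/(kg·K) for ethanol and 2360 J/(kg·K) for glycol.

T_f ≈ 45.5 °C

With ΣQ=0 the equilibrium temperature is the m·c-weighted mean:
T_f = (2305.8×52.5 + 1687.4×35.9) / (2305.8 + 1687.4)
    = 181632 / 3993.2 ≈ 45.49 °C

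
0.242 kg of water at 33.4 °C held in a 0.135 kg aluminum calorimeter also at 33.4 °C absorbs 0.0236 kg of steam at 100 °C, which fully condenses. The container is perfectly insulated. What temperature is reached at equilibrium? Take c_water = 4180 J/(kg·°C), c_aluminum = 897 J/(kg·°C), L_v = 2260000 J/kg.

Let T be the final temperature. ΣQ_i = 0:
steam→water at 100 °C releases m L_v = 0.0236·2260000 = 53336; condensate cools 100→T: 0.0236·4180·(T − 100) = 98.65(T − 100); original water: 1011.6(T − 33.4); aluminum cup: 0.135·897·(T − 33.4) = 121.1(T − 33.4)
1231.3 T = 53336 + 9864.8 + 37831 = 101031
T ≈ 82.05 °C — below 100 °C, confirming all the steam condensed.

T_f ≈ 82.1 °C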